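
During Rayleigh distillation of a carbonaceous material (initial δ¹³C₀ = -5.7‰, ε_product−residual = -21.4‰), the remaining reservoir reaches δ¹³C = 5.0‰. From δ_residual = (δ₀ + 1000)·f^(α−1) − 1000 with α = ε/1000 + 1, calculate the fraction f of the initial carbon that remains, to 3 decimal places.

α − 1 = ε/1000 = -0.0214
(δ_res + 1000)/(δ₀ + 1000) = (5.0 + 1000)/(-5.7 + 1000) = 1005.0/994.3 = 1.010761
f = 1.010761^(1/-0.0214) = exp(ln(1.010761)/-0.0214) = exp(0.01070/-0.0214)
f = exp(-0.5002) = 0.6064

0.606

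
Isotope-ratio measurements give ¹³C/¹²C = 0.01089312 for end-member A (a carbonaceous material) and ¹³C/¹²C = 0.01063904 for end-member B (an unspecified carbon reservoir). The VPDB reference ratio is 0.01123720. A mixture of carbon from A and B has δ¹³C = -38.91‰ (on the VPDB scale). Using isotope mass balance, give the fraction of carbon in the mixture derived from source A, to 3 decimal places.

0.633

δ_A = (0.01089312/0.01123720 − 1)×1000 = (0.969380 − 1)×1000 = -30.620‰
δ_B = (0.01063904/0.01123720 − 1)×1000 = (0.946770 − 1)×1000 = -53.230‰
f_A = (δ_mix − δ_B)/(δ_A − δ_B) = (-38.91 − (-53.230))/(-30.620 − (-53.230))
f_A = 14.320 / 22.611 = 0.6333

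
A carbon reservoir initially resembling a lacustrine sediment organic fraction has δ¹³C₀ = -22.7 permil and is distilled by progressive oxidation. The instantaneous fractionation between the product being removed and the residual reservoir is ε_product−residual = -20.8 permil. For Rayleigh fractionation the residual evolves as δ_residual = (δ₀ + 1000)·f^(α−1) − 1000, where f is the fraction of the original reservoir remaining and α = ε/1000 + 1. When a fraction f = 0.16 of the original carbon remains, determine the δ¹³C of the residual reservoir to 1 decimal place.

Rayleigh residual: δ_res = (δ₀ + 1000)·f^(α−1) − 1000
α = ε/1000 + 1 = 0.97920, so α − 1 = -0.02080
f^(α−1) = 0.16^(-0.02080) = 1.038853
δ_res = (-22.7 + 1000) × 1.038853 − 1000 = 1015.272 − 1000 = 15.27 permil

15.3 permil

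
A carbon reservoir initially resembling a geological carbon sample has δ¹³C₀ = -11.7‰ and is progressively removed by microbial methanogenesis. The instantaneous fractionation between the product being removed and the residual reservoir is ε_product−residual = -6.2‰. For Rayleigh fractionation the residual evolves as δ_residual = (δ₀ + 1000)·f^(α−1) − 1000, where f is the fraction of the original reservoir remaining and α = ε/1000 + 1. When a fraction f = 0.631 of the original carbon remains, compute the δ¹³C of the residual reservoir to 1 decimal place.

Rayleigh residual: δ_res = (δ₀ + 1000)·f^(α−1) − 1000
α = ε/1000 + 1 = 0.99380, so α − 1 = -0.00620
f^(α−1) = 0.631^(-0.00620) = 1.002859
δ_res = (-11.7 + 1000) × 1.002859 − 1000 = 991.125 − 1000 = -8.87‰

-8.9‰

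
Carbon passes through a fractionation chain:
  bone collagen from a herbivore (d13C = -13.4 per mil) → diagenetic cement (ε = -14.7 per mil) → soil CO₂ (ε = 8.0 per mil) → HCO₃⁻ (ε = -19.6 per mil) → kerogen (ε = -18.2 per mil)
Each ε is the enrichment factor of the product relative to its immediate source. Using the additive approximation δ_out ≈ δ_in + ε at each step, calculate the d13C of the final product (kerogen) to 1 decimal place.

step 1: δ ≈ -13.4 + (-14.7) = -28.1 per mil
step 2: δ ≈ -28.1 + (8.0) = -20.1 per mil
step 3: δ ≈ -20.1 + (-19.6) = -39.7 per mil
step 4: δ ≈ -39.7 + (-18.2) = -57.9 per mil

-57.9 per mil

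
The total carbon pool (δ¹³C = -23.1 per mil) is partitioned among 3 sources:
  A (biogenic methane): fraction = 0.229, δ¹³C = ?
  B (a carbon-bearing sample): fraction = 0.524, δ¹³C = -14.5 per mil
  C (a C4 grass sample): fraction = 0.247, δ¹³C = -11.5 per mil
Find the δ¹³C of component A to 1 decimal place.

Isotope mass balance: δ_bulk = Σ fᵢ·δᵢ.
-23.1 = 0.229×δ_A + 0.524×(-14.5) + 0.247×(-11.5)
0.229·δ_A = -23.1 − (-10.439) = -12.662
δ_A = -12.662 / 0.229 = -55.29 per mil

-55.3 per mil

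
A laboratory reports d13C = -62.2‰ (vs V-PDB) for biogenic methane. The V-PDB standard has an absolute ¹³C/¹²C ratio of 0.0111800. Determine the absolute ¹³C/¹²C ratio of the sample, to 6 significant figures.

R_sample = R_standard × (d13C/1000 + 1)
R_sample = 0.0111800 × (-62.2/1000 + 1) = 0.0111800 × 0.937800
R_sample = 0.0104846

0.0104846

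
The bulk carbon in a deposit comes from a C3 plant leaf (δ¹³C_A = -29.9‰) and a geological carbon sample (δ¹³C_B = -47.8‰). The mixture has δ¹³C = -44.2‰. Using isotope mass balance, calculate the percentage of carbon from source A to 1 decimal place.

20.1%

δ_mix = f_A·δ_A + (1 − f_A)·δ_B  ⇒  f_A = (δ_mix − δ_B)/(δ_A − δ_B)
f_A = (-44.2 − (-47.8)) / (-29.9 − (-47.8))
f_A = 3.6 / 17.9 = 0.2011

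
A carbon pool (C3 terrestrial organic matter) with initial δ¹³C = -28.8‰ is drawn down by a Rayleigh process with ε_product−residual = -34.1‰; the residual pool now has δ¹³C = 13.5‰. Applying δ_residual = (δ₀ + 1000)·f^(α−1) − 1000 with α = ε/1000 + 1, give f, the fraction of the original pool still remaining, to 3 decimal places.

α − 1 = ε/1000 = -0.0341
(δ_res + 1000)/(δ₀ + 1000) = (13.5 + 1000)/(-28.8 + 1000) = 1013.5/971.2 = 1.043554
f = 1.043554^(1/-0.0341) = exp(ln(1.043554)/-0.0341) = exp(0.04263/-0.0341)
f = exp(-1.2502) = 0.2864

0.286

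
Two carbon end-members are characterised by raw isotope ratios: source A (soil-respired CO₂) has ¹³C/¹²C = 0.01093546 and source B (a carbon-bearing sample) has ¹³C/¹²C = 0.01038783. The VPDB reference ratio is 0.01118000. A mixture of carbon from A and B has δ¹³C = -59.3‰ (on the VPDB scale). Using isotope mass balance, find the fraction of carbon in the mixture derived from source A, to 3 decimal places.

δ_A = (0.01093546/0.01118000 − 1)×1000 = (0.978127 − 1)×1000 = -21.873‰
δ_B = (0.01038783/0.01118000 − 1)×1000 = (0.929144 − 1)×1000 = -70.856‰
f_A = (δ_mix − δ_B)/(δ_A − δ_B) = (-59.3 − (-70.856))/(-21.873 − (-70.856))
f_A = 11.556 / 48.983 = 0.2359

0.236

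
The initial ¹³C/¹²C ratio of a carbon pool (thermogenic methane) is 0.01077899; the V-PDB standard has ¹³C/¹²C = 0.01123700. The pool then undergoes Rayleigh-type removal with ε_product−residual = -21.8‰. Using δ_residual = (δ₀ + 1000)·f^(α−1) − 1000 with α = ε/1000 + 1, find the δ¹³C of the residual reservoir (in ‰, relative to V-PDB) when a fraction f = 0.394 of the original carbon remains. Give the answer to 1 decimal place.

-21.1‰

δ₀ = (0.01077899/0.01123700 − 1)×1000 = (0.959241 − 1)×1000 = -40.759‰
α − 1 = ε/1000 = -0.0218
f^(α−1) = 0.394^(-0.0218) = 1.020512
δ_res = (-40.759 + 1000) × 1.020512 − 1000 = 978.917 − 1000 = -21.08‰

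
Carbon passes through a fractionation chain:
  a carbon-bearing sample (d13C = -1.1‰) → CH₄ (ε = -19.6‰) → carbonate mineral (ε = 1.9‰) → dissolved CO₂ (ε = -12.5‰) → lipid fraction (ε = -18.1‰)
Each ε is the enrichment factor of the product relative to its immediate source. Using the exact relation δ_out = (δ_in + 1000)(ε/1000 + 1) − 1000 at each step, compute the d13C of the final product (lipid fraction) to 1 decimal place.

-48.6‰

step 1: δ = (-1.10 + 1000)·(-19.6/1000 + 1) − 1000 = -20.68‰
step 2: δ = (-20.68 + 1000)·(1.9/1000 + 1) − 1000 = -18.82‰
step 3: δ = (-18.82 + 1000)·(-12.5/1000 + 1) − 1000 = -31.08‰
step 4: δ = (-31.08 + 1000)·(-18.1/1000 + 1) − 1000 = -48.62‰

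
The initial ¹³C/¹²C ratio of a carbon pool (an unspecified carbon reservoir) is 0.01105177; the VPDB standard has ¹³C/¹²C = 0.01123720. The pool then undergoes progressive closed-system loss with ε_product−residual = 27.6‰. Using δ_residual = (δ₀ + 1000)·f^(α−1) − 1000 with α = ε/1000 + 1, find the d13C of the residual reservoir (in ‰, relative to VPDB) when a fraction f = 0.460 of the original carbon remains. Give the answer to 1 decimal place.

-37.4‰

δ₀ = (0.01105177/0.01123720 − 1)×1000 = (0.983499 − 1)×1000 = -16.501‰
α − 1 = ε/1000 = 0.0276
f^(α−1) = 0.460^(0.0276) = 0.978796
δ_res = (-16.501 + 1000) × 0.978796 − 1000 = 962.644 − 1000 = -37.36‰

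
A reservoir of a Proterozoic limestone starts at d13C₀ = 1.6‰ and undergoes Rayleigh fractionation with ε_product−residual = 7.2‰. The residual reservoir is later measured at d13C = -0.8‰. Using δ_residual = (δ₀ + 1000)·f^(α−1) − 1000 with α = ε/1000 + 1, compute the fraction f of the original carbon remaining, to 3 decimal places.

0.717

α − 1 = ε/1000 = 0.0072
(δ_res + 1000)/(δ₀ + 1000) = (-0.8 + 1000)/(1.6 + 1000) = 999.2/1001.6 = 0.997604
f = 0.997604^(1/0.0072) = exp(ln(0.997604)/0.0072) = exp(-0.00240/0.0072)
f = exp(-0.3332) = 0.7166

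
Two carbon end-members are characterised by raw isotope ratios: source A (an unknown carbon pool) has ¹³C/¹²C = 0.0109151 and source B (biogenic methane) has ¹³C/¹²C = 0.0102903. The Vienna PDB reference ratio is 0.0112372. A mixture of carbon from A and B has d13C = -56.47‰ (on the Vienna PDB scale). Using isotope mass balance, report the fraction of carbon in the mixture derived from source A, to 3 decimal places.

δ_A = (0.0109151/0.0112372 − 1)×1000 = (0.971336 − 1)×1000 = -28.664‰
δ_B = (0.0102903/0.0112372 − 1)×1000 = (0.915735 − 1)×1000 = -84.265‰
f_A = (δ_mix − δ_B)/(δ_A − δ_B) = (-56.47 − (-84.265))/(-28.664 − (-84.265))
f_A = 27.795 / 55.601 = 0.4999

0.500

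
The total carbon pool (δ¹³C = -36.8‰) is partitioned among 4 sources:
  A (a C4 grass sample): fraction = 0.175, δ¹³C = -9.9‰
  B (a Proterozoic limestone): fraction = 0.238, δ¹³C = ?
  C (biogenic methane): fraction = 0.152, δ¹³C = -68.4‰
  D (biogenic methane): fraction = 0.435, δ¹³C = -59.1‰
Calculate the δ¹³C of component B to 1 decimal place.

Isotope mass balance: δ_bulk = Σ fᵢ·δᵢ.
-36.8 = 0.175×(-9.9) + 0.238×δ_B + 0.152×(-68.4) + 0.435×(-59.1)
0.238·δ_B = -36.8 − (-37.838) = 1.038
δ_B = 1.038 / 0.238 = 4.36‰

4.4‰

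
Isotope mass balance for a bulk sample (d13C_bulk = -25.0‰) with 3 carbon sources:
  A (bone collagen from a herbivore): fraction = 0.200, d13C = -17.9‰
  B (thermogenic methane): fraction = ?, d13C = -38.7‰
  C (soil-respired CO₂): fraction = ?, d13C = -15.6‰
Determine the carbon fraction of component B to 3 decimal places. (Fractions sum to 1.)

0.387

Let f_B and f_C be the unknown fractions; fractions sum to 1 so f_B + f_C = 0.800.
Mass balance: Σ fᵢ·δᵢ = δ_bulk ⇒ f_B·(-38.7) + f_C·(-15.6) = -25.0 − (-3.580) = -21.420
Substitute f_C = 0.800 − f_B:
f_B·(-38.7 − -15.6) = -21.420 − 0.800×(-15.6) = -8.940
f_B = -8.940 / -23.1 = 0.3870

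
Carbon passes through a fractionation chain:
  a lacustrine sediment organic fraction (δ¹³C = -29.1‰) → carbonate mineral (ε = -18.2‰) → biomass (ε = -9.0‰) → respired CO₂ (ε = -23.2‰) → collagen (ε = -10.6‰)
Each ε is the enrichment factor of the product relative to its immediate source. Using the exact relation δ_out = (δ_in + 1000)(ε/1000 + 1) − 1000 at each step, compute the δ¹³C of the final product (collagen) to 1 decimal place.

step 1: δ = (-29.10 + 1000)·(-18.2/1000 + 1) − 1000 = -46.77‰
step 2: δ = (-46.77 + 1000)·(-9.0/1000 + 1) − 1000 = -55.35‰
step 3: δ = (-55.35 + 1000)·(-23.2/1000 + 1) − 1000 = -77.27‰
step 4: δ = (-77.27 + 1000)·(-10.6/1000 + 1) − 1000 = -87.05‰

-87.0‰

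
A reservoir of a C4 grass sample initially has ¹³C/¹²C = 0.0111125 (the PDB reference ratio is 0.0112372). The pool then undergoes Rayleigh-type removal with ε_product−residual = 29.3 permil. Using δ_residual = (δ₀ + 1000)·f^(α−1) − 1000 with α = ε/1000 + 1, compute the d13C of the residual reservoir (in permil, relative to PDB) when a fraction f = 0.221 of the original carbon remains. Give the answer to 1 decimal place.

-53.9 permil

δ₀ = (0.0111125/0.0112372 − 1)×1000 = (0.988903 − 1)×1000 = -11.097 permil
α − 1 = ε/1000 = 0.0293
f^(α−1) = 0.221^(0.0293) = 0.956733
δ_res = (-11.097 + 1000) × 0.956733 − 1000 = 946.116 − 1000 = -53.88 permil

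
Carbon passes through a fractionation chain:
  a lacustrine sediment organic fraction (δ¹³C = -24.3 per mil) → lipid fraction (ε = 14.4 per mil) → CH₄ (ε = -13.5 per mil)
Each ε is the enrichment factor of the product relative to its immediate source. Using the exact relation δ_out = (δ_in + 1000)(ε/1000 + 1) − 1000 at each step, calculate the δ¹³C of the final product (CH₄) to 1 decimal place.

step 1: δ = (-24.30 + 1000)·(14.4/1000 + 1) − 1000 = -10.25 per mil
step 2: δ = (-10.25 + 1000)·(-13.5/1000 + 1) − 1000 = -23.61 per mil

-23.6 per mil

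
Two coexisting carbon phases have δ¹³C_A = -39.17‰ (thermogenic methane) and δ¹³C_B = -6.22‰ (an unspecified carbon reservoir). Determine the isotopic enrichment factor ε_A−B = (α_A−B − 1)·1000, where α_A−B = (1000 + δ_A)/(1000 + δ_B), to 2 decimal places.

α_A−B = (1000 + -39.17) / (1000 + -6.22) = 960.83 / 993.78 = 0.966844
ε_A−B = (0.966844 − 1) × 1000 = -33.156‰
(The approximation ε ≈ δ_A − δ_B would give -32.95‰.)

-33.16‰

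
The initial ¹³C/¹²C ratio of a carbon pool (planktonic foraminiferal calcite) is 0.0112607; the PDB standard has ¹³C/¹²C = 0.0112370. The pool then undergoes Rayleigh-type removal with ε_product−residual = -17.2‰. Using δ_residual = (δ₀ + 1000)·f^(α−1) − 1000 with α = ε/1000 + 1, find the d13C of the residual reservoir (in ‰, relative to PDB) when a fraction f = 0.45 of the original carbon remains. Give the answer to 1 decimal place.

16.0‰

δ₀ = (0.0112607/0.0112370 − 1)×1000 = (1.002109 − 1)×1000 = 2.109‰
α − 1 = ε/1000 = -0.0172
f^(α−1) = 0.45^(-0.0172) = 1.013829
δ_res = (2.109 + 1000) × 1.013829 − 1000 = 1015.967 − 1000 = 15.97‰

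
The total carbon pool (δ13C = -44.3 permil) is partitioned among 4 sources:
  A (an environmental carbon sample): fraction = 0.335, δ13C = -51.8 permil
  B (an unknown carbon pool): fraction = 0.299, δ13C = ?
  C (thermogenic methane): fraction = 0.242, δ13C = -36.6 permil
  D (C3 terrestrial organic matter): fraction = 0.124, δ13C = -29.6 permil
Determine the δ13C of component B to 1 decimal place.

Isotope mass balance: δ_bulk = Σ fᵢ·δᵢ.
-44.3 = 0.335×(-51.8) + 0.299×δ_B + 0.242×(-36.6) + 0.124×(-29.6)
0.299·δ_B = -44.3 − (-29.881) = -14.419
δ_B = -14.419 / 0.299 = -48.23 permil

-48.2 permil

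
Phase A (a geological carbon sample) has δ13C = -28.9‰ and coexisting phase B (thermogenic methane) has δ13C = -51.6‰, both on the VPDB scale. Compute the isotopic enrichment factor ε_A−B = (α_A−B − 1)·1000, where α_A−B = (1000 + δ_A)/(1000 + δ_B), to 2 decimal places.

α_A−B = (1000 + -28.9) / (1000 + -51.6) = 971.1 / 948.4 = 1.023935
ε_A−B = (1.023935 − 1) × 1000 = 23.935‰
(The approximation ε ≈ δ_A − δ_B would give 22.7‰.)

23.94‰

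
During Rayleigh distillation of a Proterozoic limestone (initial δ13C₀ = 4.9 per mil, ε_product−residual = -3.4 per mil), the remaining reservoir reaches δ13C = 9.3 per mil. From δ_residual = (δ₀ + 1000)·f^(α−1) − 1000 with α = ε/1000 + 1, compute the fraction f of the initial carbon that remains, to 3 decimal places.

α − 1 = ε/1000 = -0.0034
(δ_res + 1000)/(δ₀ + 1000) = (9.3 + 1000)/(4.9 + 1000) = 1009.3/1004.9 = 1.004379
f = 1.004379^(1/-0.0034) = exp(ln(1.004379)/-0.0034) = exp(0.00437/-0.0034)
f = exp(-1.2850) = 0.2767

0.277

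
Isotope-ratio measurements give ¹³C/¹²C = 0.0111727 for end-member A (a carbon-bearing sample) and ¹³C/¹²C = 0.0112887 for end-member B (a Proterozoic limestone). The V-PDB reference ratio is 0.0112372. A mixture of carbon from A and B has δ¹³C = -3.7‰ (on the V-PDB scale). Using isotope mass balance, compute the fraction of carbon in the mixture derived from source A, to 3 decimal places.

0.802

δ_A = (0.0111727/0.0112372 − 1)×1000 = (0.994260 − 1)×1000 = -5.740‰
δ_B = (0.0112887/0.0112372 − 1)×1000 = (1.004583 − 1)×1000 = 4.583‰
f_A = (δ_mix − δ_B)/(δ_A − δ_B) = (-3.7 − (4.583))/(-5.740 − (4.583))
f_A = -8.283 / -10.323 = 0.8024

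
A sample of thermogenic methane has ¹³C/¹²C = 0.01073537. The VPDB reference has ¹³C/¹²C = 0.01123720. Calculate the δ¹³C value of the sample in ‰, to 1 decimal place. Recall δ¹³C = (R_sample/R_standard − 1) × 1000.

δ¹³C = (R_sample / R_standard − 1) × 1000
R_sample / R_standard = 0.01073537 / 0.01123720 = 0.955342
δ¹³C = (0.955342 − 1) × 1000 = -44.66‰

-44.7‰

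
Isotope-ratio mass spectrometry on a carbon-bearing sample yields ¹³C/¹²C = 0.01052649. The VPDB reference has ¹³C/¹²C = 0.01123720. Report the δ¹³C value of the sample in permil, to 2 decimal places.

δ¹³C = (R_sample / R_standard − 1) × 1000
R_sample / R_standard = 0.01052649 / 0.01123720 = 0.936754
δ¹³C = (0.936754 − 1) × 1000 = -63.246 permil

-63.25 permil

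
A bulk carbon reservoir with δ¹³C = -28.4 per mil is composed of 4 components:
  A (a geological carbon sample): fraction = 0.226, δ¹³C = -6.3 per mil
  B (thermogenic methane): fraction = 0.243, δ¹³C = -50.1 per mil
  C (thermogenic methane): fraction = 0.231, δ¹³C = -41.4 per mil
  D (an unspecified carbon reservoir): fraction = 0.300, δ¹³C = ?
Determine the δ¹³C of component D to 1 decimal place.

Isotope mass balance: δ_bulk = Σ fᵢ·δᵢ.
-28.4 = 0.226×(-6.3) + 0.243×(-50.1) + 0.231×(-41.4) + 0.300×δ_D
0.300·δ_D = -28.4 − (-23.162) = -5.238
δ_D = -5.238 / 0.300 = -17.46 per mil

-17.5 per mil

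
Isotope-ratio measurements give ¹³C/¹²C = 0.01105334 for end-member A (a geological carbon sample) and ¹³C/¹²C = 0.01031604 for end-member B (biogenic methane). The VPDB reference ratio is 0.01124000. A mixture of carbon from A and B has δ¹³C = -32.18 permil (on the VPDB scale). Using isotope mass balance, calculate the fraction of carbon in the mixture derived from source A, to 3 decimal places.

0.763

δ_A = (0.01105334/0.01124000 − 1)×1000 = (0.983393 − 1)×1000 = -16.607 permil
δ_B = (0.01031604/0.01124000 − 1)×1000 = (0.917797 − 1)×1000 = -82.203 permil
f_A = (δ_mix − δ_B)/(δ_A − δ_B) = (-32.18 − (-82.203))/(-16.607 − (-82.203))
f_A = 50.023 / 65.596 = 0.7626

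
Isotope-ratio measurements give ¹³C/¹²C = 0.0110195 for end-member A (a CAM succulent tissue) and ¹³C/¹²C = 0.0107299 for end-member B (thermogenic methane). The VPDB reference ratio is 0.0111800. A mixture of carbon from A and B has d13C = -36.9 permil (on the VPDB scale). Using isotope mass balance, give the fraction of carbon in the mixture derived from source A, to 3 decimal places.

δ_A = (0.0110195/0.0111800 − 1)×1000 = (0.985644 − 1)×1000 = -14.356 permil
δ_B = (0.0107299/0.0111800 − 1)×1000 = (0.959741 − 1)×1000 = -40.259 permil
f_A = (δ_mix − δ_B)/(δ_A − δ_B) = (-36.9 − (-40.259))/(-14.356 − (-40.259))
f_A = 3.359 / 25.903 = 0.1297

0.130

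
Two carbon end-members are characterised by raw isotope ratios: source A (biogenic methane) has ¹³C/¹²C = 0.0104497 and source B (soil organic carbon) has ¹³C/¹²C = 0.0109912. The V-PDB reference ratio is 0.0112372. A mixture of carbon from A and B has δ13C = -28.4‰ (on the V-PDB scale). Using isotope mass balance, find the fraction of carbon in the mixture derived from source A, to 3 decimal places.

δ_A = (0.0104497/0.0112372 − 1)×1000 = (0.929920 − 1)×1000 = -70.080‰
δ_B = (0.0109912/0.0112372 − 1)×1000 = (0.978108 − 1)×1000 = -21.892‰
f_A = (δ_mix − δ_B)/(δ_A − δ_B) = (-28.4 − (-21.892))/(-70.080 − (-21.892))
f_A = -6.508 / -48.188 = 0.1351

0.135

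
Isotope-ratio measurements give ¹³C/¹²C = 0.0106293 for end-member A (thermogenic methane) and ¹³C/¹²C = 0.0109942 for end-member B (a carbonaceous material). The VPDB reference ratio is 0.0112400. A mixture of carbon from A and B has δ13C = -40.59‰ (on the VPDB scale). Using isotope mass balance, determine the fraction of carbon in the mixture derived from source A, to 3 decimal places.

δ_A = (0.0106293/0.0112400 − 1)×1000 = (0.945667 − 1)×1000 = -54.333‰
δ_B = (0.0109942/0.0112400 − 1)×1000 = (0.978132 − 1)×1000 = -21.868‰
f_A = (δ_mix − δ_B)/(δ_A − δ_B) = (-40.59 − (-21.868))/(-54.333 − (-21.868))
f_A = -18.722 / -32.464 = 0.5767

0.577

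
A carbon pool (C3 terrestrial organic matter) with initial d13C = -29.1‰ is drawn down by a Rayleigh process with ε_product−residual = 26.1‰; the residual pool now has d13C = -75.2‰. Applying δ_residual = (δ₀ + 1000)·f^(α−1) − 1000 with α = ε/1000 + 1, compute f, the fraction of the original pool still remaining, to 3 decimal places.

0.155

α − 1 = ε/1000 = 0.0261
(δ_res + 1000)/(δ₀ + 1000) = (-75.2 + 1000)/(-29.1 + 1000) = 924.8/970.9 = 0.952518
f = 0.952518^(1/0.0261) = exp(ln(0.952518)/0.0261) = exp(-0.04865/0.0261)
f = exp(-1.8638) = 0.1551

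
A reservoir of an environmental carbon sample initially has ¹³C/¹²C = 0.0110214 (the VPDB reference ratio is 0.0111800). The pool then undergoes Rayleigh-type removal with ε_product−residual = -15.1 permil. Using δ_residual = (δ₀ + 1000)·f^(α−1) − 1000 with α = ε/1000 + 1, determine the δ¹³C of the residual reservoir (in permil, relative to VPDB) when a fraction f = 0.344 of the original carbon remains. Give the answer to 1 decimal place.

δ₀ = (0.0110214/0.0111800 − 1)×1000 = (0.985814 − 1)×1000 = -14.186 permil
α − 1 = ε/1000 = -0.0151
f^(α−1) = 0.344^(-0.0151) = 1.016244
δ_res = (-14.186 + 1000) × 1.016244 − 1000 = 1001.827 − 1000 = 1.83 permil

1.8 permil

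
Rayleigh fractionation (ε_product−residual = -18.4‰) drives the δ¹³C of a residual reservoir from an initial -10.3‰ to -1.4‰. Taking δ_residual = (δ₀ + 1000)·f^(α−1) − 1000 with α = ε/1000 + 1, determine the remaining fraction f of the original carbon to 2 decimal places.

0.61

α − 1 = ε/1000 = -0.0184
(δ_res + 1000)/(δ₀ + 1000) = (-1.4 + 1000)/(-10.3 + 1000) = 998.6/989.7 = 1.008993
f = 1.008993^(1/-0.0184) = exp(ln(1.008993)/-0.0184) = exp(0.00895/-0.0184)
f = exp(-0.4865) = 0.6147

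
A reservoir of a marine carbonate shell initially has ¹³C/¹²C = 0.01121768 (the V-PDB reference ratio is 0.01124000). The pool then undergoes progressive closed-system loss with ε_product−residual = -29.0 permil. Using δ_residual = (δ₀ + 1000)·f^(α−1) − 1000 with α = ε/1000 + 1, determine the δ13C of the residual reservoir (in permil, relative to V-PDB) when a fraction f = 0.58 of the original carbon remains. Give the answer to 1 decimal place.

13.9 permil

δ₀ = (0.01121768/0.01124000 − 1)×1000 = (0.998014 − 1)×1000 = -1.986 permil
α − 1 = ε/1000 = -0.0290
f^(α−1) = 0.58^(-0.0290) = 1.015923
δ_res = (-1.986 + 1000) × 1.015923 − 1000 = 1013.905 − 1000 = 13.91 permil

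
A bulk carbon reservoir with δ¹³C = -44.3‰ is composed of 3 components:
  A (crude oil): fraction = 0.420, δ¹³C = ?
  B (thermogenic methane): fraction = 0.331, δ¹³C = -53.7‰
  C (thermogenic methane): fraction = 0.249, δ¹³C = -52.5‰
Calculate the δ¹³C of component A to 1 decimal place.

Isotope mass balance: δ_bulk = Σ fᵢ·δᵢ.
-44.3 = 0.420×δ_A + 0.331×(-53.7) + 0.249×(-52.5)
0.420·δ_A = -44.3 − (-30.847) = -13.453
δ_A = -13.453 / 0.420 = -32.03‰

-32.0‰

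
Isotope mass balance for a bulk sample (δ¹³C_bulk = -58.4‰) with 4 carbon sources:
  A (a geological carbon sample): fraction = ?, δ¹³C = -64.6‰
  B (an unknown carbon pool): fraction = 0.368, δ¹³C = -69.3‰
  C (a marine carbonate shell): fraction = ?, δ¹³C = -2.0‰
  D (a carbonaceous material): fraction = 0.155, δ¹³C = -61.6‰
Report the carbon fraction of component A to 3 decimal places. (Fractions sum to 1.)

Let f_A and f_C be the unknown fractions; fractions sum to 1 so f_A + f_C = 0.477.
Mass balance: Σ fᵢ·δᵢ = δ_bulk ⇒ f_A·(-64.6) + f_C·(-2.0) = -58.4 − (-35.050) = -23.350
Substitute f_C = 0.477 − f_A:
f_A·(-64.6 − -2.0) = -23.350 − 0.477×(-2.0) = -22.396
f_A = -22.396 / -62.6 = 0.3578

0.358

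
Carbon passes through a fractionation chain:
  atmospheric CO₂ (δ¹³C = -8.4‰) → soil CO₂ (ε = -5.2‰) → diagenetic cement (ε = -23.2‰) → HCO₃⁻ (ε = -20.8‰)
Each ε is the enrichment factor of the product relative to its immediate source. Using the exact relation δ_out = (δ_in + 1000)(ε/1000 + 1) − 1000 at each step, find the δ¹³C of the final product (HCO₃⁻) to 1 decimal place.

-56.5‰

step 1: δ = (-8.40 + 1000)·(-5.2/1000 + 1) − 1000 = -13.56‰
step 2: δ = (-13.56 + 1000)·(-23.2/1000 + 1) − 1000 = -36.44‰
step 3: δ = (-36.44 + 1000)·(-20.8/1000 + 1) − 1000 = -56.48‰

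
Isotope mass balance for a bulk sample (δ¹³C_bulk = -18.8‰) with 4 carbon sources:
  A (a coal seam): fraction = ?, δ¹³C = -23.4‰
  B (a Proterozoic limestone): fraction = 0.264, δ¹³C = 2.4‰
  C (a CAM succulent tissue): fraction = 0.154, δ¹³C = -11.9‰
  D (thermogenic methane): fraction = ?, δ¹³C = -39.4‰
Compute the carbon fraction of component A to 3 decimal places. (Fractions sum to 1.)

0.333

Let f_A and f_D be the unknown fractions; fractions sum to 1 so f_A + f_D = 0.582.
Mass balance: Σ fᵢ·δᵢ = δ_bulk ⇒ f_A·(-23.4) + f_D·(-39.4) = -18.8 − (-1.199) = -17.601
Substitute f_D = 0.582 − f_A:
f_A·(-23.4 − -39.4) = -17.601 − 0.582×(-39.4) = 5.330
f_A = 5.330 / 16.0 = 0.3331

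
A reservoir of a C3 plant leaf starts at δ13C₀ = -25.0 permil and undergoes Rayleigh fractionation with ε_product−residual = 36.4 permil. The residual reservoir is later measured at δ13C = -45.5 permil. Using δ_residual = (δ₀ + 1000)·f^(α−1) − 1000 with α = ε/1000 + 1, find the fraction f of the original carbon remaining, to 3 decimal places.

α − 1 = ε/1000 = 0.0364
(δ_res + 1000)/(δ₀ + 1000) = (-45.5 + 1000)/(-25.0 + 1000) = 954.5/975.0 = 0.978974
f = 0.978974^(1/0.0364) = exp(ln(0.978974)/0.0364) = exp(-0.02125/0.0364)
f = exp(-0.5838) = 0.5578

0.558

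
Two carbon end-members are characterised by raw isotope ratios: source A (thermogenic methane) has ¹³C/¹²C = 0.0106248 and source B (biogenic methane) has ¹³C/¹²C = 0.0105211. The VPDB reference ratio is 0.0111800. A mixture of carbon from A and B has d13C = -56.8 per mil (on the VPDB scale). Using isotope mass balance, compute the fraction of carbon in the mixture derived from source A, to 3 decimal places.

δ_A = (0.0106248/0.0111800 − 1)×1000 = (0.950340 − 1)×1000 = -49.660 per mil
δ_B = (0.0105211/0.0111800 − 1)×1000 = (0.941064 − 1)×1000 = -58.936 per mil
f_A = (δ_mix − δ_B)/(δ_A − δ_B) = (-56.8 − (-58.936))/(-49.660 − (-58.936))
f_A = 2.136 / 9.275 = 0.2302

0.230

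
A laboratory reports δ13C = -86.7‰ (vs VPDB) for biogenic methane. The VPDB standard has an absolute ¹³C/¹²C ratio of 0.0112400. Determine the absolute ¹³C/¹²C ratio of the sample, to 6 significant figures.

R_sample = R_standard × (δ13C/1000 + 1)
R_sample = 0.0112400 × (-86.7/1000 + 1) = 0.0112400 × 0.913300
R_sample = 0.0102655

0.0102655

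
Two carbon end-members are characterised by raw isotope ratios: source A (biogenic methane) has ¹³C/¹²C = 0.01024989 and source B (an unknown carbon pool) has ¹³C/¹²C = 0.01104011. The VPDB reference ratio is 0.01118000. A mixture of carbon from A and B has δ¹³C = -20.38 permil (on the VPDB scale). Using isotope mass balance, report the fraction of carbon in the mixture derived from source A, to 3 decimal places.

0.111

δ_A = (0.01024989/0.01118000 − 1)×1000 = (0.916806 − 1)×1000 = -83.194 permil
δ_B = (0.01104011/0.01118000 − 1)×1000 = (0.987487 − 1)×1000 = -12.513 permil
f_A = (δ_mix − δ_B)/(δ_A − δ_B) = (-20.38 − (-12.513))/(-83.194 − (-12.513))
f_A = -7.867 / -70.682 = 0.1113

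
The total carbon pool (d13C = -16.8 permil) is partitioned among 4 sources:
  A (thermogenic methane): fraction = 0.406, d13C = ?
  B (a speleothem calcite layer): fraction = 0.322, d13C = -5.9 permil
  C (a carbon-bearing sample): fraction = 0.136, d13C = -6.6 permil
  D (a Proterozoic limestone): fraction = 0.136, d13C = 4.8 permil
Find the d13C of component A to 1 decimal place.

-36.1 permil

Isotope mass balance: δ_bulk = Σ fᵢ·δᵢ.
-16.8 = 0.406×δ_A + 0.322×(-5.9) + 0.136×(-6.6) + 0.136×(4.8)
0.406·δ_A = -16.8 − (-2.145) = -14.655
δ_A = -14.655 / 0.406 = -36.10 permil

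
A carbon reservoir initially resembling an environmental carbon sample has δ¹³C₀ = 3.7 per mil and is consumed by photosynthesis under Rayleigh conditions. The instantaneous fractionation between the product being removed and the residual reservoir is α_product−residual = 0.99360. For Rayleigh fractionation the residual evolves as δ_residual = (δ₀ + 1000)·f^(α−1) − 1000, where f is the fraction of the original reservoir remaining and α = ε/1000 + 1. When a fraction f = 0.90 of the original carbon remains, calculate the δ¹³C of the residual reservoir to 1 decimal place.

Rayleigh residual: δ_res = (δ₀ + 1000)·f^(α−1) − 1000
α − 1 = -0.00640
f^(α−1) = 0.90^(-0.00640) = 1.000675
δ_res = (3.7 + 1000) × 1.000675 − 1000 = 1004.377 − 1000 = 4.38 per mil

4.4 per mil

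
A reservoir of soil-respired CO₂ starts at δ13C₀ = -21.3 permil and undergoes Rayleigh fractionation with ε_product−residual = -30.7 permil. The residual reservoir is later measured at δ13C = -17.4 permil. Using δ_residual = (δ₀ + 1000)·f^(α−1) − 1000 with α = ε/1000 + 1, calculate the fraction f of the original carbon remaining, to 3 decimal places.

α − 1 = ε/1000 = -0.0307
(δ_res + 1000)/(δ₀ + 1000) = (-17.4 + 1000)/(-21.3 + 1000) = 982.6/978.7 = 1.003985
f = 1.003985^(1/-0.0307) = exp(ln(1.003985)/-0.0307) = exp(0.00398/-0.0307)
f = exp(-0.1295) = 0.8785

0.878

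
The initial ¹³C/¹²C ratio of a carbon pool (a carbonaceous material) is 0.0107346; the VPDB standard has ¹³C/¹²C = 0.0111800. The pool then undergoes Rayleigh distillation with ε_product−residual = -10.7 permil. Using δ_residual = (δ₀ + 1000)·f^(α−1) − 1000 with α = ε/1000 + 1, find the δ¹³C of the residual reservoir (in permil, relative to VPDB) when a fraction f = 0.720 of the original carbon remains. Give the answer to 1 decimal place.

δ₀ = (0.0107346/0.0111800 − 1)×1000 = (0.960161 − 1)×1000 = -39.839 permil
α − 1 = ε/1000 = -0.0107
f^(α−1) = 0.720^(-0.0107) = 1.003521
δ_res = (-39.839 + 1000) × 1.003521 − 1000 = 963.542 − 1000 = -36.46 permil

-36.5 permil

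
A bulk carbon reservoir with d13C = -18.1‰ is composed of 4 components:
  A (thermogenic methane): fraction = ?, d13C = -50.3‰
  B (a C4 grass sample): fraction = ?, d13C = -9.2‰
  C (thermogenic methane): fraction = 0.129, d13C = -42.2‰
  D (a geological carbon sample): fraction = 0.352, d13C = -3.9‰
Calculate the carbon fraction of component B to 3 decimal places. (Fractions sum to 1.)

Let f_B and f_A be the unknown fractions; fractions sum to 1 so f_B + f_A = 0.519.
Mass balance: Σ fᵢ·δᵢ = δ_bulk ⇒ f_B·(-9.2) + f_A·(-50.3) = -18.1 − (-6.817) = -11.283
Substitute f_A = 0.519 − f_B:
f_B·(-9.2 − -50.3) = -11.283 − 0.519×(-50.3) = 14.822
f_B = 14.822 / 41.1 = 0.3606

0.361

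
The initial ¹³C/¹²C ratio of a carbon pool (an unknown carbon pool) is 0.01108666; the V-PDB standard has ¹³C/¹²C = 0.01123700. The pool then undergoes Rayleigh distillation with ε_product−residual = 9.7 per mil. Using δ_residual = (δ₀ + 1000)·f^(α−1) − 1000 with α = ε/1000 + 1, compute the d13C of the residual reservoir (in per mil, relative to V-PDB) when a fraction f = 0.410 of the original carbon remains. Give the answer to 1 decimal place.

δ₀ = (0.01108666/0.01123700 − 1)×1000 = (0.986621 − 1)×1000 = -13.379 per mil
α − 1 = ε/1000 = 0.0097
f^(α−1) = 0.410^(0.0097) = 0.991389
δ_res = (-13.379 + 1000) × 0.991389 − 1000 = 978.125 − 1000 = -21.88 per mil

-21.9 per mil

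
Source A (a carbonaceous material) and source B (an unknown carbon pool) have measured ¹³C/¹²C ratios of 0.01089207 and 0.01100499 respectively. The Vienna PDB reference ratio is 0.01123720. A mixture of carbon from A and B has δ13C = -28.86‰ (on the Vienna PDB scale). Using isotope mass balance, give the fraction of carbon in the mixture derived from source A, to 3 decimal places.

δ_A = (0.01089207/0.01123720 − 1)×1000 = (0.969287 − 1)×1000 = -30.713‰
δ_B = (0.01100499/0.01123720 − 1)×1000 = (0.979336 − 1)×1000 = -20.664‰
f_A = (δ_mix − δ_B)/(δ_A − δ_B) = (-28.86 − (-20.664))/(-30.713 − (-20.664))
f_A = -8.196 / -10.049 = 0.8156

0.816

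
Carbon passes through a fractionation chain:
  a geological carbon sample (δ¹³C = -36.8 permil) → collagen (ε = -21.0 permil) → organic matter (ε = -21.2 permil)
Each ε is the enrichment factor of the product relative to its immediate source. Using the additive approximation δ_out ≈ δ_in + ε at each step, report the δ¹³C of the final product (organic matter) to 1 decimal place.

step 1: δ ≈ -36.8 + (-21.0) = -57.8 permil
step 2: δ ≈ -57.8 + (-21.2) = -79.0 permil

-79.0 permil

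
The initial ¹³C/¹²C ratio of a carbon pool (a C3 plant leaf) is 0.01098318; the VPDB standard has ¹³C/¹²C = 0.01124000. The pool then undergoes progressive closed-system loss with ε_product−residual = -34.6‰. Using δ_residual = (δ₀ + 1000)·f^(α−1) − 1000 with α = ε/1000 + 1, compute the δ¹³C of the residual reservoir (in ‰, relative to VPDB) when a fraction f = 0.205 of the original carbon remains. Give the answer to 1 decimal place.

32.2‰

δ₀ = (0.01098318/0.01124000 − 1)×1000 = (0.977151 − 1)×1000 = -22.849‰
α − 1 = ε/1000 = -0.0346
f^(α−1) = 0.205^(-0.0346) = 1.056363
δ_res = (-22.849 + 1000) × 1.056363 − 1000 = 1032.227 − 1000 = 32.23‰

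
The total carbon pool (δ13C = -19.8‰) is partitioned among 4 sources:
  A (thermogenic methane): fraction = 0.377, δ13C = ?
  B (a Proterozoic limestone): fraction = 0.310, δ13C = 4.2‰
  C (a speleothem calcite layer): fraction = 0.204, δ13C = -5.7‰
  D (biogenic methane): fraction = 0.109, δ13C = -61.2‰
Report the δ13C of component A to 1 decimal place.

-35.2‰

Isotope mass balance: δ_bulk = Σ fᵢ·δᵢ.
-19.8 = 0.377×δ_A + 0.310×(4.2) + 0.204×(-5.7) + 0.109×(-61.2)
0.377·δ_A = -19.8 − (-6.532) = -13.268
δ_A = -13.268 / 0.377 = -35.19‰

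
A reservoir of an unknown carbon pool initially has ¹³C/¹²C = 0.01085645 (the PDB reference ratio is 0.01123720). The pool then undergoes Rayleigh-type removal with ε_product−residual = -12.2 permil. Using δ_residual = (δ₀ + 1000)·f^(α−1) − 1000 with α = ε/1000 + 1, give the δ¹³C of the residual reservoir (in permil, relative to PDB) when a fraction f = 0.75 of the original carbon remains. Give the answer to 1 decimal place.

δ₀ = (0.01085645/0.01123720 − 1)×1000 = (0.966117 − 1)×1000 = -33.883 permil
α − 1 = ε/1000 = -0.0122
f^(α−1) = 0.75^(-0.0122) = 1.003516
δ_res = (-33.883 + 1000) × 1.003516 − 1000 = 969.514 − 1000 = -30.49 permil

-30.5 permil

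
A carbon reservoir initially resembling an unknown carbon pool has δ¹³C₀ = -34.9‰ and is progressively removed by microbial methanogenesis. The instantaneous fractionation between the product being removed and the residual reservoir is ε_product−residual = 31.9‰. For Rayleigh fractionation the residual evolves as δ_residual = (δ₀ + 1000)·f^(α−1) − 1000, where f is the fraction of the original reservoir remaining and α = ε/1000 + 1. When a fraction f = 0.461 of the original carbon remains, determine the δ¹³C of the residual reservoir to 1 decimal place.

-58.4‰

Rayleigh residual: δ_res = (δ₀ + 1000)·f^(α−1) − 1000
α = ε/1000 + 1 = 1.03190, so α − 1 = 0.03190
f^(α−1) = 0.461^(0.03190) = 0.975601
δ_res = (-34.9 + 1000) × 0.975601 − 1000 = 941.552 − 1000 = -58.45‰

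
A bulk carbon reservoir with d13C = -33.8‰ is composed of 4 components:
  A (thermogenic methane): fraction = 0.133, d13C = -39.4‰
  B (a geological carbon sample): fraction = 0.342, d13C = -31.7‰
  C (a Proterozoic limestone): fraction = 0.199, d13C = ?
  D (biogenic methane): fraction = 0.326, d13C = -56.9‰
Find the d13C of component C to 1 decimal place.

Isotope mass balance: δ_bulk = Σ fᵢ·δᵢ.
-33.8 = 0.133×(-39.4) + 0.342×(-31.7) + 0.199×δ_C + 0.326×(-56.9)
0.199·δ_C = -33.8 − (-34.631) = 0.831
δ_C = 0.831 / 0.199 = 4.18‰

4.2‰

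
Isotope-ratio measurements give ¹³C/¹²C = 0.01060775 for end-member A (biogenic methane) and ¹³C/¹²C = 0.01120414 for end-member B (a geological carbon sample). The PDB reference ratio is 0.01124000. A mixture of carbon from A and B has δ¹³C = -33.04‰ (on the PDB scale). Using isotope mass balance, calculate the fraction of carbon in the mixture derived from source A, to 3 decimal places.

0.563

δ_A = (0.01060775/0.01124000 − 1)×1000 = (0.943750 − 1)×1000 = -56.250‰
δ_B = (0.01120414/0.01124000 − 1)×1000 = (0.996810 − 1)×1000 = -3.190‰
f_A = (δ_mix − δ_B)/(δ_A − δ_B) = (-33.04 − (-3.190))/(-56.250 − (-3.190))
f_A = -29.850 / -53.060 = 0.5626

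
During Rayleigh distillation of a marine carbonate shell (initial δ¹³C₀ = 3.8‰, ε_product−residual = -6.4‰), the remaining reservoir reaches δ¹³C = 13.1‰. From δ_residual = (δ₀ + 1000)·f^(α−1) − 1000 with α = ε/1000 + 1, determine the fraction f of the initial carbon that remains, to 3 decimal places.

0.237

α − 1 = ε/1000 = -0.0064
(δ_res + 1000)/(δ₀ + 1000) = (13.1 + 1000)/(3.8 + 1000) = 1013.1/1003.8 = 1.009265
f = 1.009265^(1/-0.0064) = exp(ln(1.009265)/-0.0064) = exp(0.00922/-0.0064)
f = exp(-1.4410) = 0.2367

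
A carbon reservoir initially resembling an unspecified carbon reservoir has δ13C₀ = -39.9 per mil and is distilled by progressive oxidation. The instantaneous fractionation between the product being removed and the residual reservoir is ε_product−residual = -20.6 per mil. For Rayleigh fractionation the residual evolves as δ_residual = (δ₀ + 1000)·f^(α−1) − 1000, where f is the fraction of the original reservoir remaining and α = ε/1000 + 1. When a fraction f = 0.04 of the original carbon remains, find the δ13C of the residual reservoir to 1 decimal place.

Rayleigh residual: δ_res = (δ₀ + 1000)·f^(α−1) − 1000
α = ε/1000 + 1 = 0.97940, so α − 1 = -0.02060
f^(α−1) = 0.04^(-0.02060) = 1.068557
δ_res = (-39.9 + 1000) × 1.068557 − 1000 = 1025.921 − 1000 = 25.92 per mil

25.9 per mil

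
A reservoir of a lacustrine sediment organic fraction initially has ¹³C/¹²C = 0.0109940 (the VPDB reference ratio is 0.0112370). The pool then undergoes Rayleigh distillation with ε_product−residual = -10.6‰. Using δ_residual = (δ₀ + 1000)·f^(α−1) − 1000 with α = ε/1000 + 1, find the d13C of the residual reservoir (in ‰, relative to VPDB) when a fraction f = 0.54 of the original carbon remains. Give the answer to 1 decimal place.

δ₀ = (0.0109940/0.0112370 − 1)×1000 = (0.978375 − 1)×1000 = -21.625‰
α − 1 = ε/1000 = -0.0106
f^(α−1) = 0.54^(-0.0106) = 1.006553
δ_res = (-21.625 + 1000) × 1.006553 − 1000 = 984.786 − 1000 = -15.21‰

-15.2‰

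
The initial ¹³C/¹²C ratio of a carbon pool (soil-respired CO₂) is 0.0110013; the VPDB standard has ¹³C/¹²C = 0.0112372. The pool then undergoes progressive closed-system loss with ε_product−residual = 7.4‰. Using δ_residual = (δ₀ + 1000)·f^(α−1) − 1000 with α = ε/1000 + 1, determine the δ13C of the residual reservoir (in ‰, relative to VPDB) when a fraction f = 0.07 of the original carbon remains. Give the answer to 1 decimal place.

δ₀ = (0.0110013/0.0112372 − 1)×1000 = (0.979007 − 1)×1000 = -20.993‰
α − 1 = ε/1000 = 0.0074
f^(α−1) = 0.07^(0.0074) = 0.980514
δ_res = (-20.993 + 1000) × 0.980514 − 1000 = 959.930 − 1000 = -40.07‰

-40.1‰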